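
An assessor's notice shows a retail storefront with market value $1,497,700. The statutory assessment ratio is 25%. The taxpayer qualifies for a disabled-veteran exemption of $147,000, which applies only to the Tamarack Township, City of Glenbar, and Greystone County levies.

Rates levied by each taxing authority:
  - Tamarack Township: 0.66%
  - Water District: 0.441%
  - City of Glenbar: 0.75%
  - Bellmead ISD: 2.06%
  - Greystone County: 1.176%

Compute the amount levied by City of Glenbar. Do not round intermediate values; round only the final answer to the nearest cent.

$1,705.69

Assessed value = $1,497,700 × 0.25 = $374,425
City of Glenbar taxable value = $374,425 − $147,000 = $227,425
City of Glenbar levy = $227,425 × 0.0075 = $1,705.6875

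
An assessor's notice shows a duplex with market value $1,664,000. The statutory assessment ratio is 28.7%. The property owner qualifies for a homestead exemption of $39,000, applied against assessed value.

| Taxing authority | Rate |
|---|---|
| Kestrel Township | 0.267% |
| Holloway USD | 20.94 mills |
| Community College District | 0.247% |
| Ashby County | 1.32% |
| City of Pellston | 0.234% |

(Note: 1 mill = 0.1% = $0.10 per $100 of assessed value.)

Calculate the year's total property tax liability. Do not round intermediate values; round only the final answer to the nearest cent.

Assessed value = $1,664,000 × 0.287 = $477,568
Taxable value = $477,568 − $39,000 = $438,568
Kestrel Township: $438,568 × 0.00267 = $1,170.97656
Holloway USD: $438,568 × 0.02094 = $9,183.61392
Community College District: $438,568 × 0.00247 = $1,083.26296
Ashby County: $438,568 × 0.0132 = $5,789.0976
City of Pellston: $438,568 × 0.00234 = $1,026.24912
Total = $18,253.20016

$18,253.20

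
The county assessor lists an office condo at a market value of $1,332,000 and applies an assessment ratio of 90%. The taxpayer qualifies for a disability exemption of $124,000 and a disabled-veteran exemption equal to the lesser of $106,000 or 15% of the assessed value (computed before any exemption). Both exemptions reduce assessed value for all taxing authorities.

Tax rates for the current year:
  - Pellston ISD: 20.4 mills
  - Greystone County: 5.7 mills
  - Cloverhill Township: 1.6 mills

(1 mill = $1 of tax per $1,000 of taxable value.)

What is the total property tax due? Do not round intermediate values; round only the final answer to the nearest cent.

Assessed value = $1,332,000 × 0.9 = $1,198,800
Disabled-veteran exemption = min($106,000, 15% × $1,198,800) = min($106,000, $179,820) = $106,000 (dollar cap binds)
Taxable value = $1,198,800 − $124,000 − $106,000 = $968,800
Pellston ISD: $968,800 × 0.0204 = $19,763.52
Greystone County: $968,800 × 0.0057 = $5,522.16
Cloverhill Township: $968,800 × 0.0016 = $1,550.08
Total = $26,835.76

$26,835.76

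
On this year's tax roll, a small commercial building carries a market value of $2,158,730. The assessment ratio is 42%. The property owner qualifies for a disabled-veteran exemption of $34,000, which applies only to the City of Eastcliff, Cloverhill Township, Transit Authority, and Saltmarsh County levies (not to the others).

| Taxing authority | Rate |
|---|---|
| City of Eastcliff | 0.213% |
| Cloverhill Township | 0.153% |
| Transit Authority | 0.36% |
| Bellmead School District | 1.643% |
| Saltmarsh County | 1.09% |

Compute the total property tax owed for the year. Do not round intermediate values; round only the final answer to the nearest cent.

$30,744.16

Assessed value = $2,158,730 × 0.42 = $906,666.6
City of Eastcliff: ($906,666.6 − $34,000) × 0.00213 = $872,666.6 × 0.00213 = $1,858.779858
Cloverhill Township: ($906,666.6 − $34,000) × 0.00153 = $872,666.6 × 0.00153 = $1,335.179898
Transit Authority: ($906,666.6 − $34,000) × 0.0036 = $872,666.6 × 0.0036 = $3,141.59976
Bellmead School District: $906,666.6 × 0.01643 = $14,896.532238
Saltmarsh County: ($906,666.6 − $34,000) × 0.0109 = $872,666.6 × 0.0109 = $9,512.06594
Total = $30,744.157694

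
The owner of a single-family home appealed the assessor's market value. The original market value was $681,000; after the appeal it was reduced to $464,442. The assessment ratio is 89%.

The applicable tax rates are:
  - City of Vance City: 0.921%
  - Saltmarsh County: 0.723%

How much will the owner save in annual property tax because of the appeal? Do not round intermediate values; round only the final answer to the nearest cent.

Old assessed value = $681,000 × 0.89 = $606,090
New assessed value = $464,442 × 0.89 = $413,353.38
Combined rate = 0.00921 + 0.00723 = 0.01644
Old tax = $606,090 × 0.01644 = $9,964.1196
New tax = $413,353.38 × 0.01644 = $6,795.5295672
Reduction = $9,964.1196 − $6,795.5295672 = $3,168.5900328

$3,168.59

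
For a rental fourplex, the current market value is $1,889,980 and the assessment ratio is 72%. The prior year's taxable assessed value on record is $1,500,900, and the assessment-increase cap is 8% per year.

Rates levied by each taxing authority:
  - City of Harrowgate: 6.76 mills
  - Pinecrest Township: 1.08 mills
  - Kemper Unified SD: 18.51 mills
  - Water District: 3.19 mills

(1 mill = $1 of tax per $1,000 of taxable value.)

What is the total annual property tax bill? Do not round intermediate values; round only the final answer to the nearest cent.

$40,197.61

Uncapped assessed value = $1,889,980 × 0.72 = $1,360,785.6
Cap limit = $1,500,900 × 1.08 = $1,620,972
Taxable assessed value = min($1,360,785.6, $1,620,972) = $1,360,785.6 (cap does not bind)
City of Harrowgate: $1,360,785.6 × 0.00676 = $9,198.910656
Pinecrest Township: $1,360,785.6 × 0.00108 = $1,469.648448
Kemper Unified SD: $1,360,785.6 × 0.01851 = $25,188.141456
Water District: $1,360,785.6 × 0.00319 = $4,340.906064
Total = $40,197.606624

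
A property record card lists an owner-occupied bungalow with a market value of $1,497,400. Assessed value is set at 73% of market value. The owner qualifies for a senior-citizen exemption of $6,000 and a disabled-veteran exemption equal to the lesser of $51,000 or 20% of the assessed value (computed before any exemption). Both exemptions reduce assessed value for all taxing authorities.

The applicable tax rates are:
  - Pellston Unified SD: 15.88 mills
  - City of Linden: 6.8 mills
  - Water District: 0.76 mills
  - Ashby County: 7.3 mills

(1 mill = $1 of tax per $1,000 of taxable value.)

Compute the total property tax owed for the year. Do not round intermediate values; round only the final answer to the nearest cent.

$31,849.78

Assessed value = $1,497,400 × 0.73 = $1,093,102
Disabled-veteran exemption = min($51,000, 20% × $1,093,102) = min($51,000, $218,620.4) = $51,000 (dollar cap binds)
Taxable value = $1,093,102 − $6,000 − $51,000 = $1,036,102
Pellston Unified SD: $1,036,102 × 0.01588 = $16,453.29976
City of Linden: $1,036,102 × 0.0068 = $7,045.4936
Water District: $1,036,102 × 0.00076 = $787.43752
Ashby County: $1,036,102 × 0.0073 = $7,563.5446
Total = $31,849.77548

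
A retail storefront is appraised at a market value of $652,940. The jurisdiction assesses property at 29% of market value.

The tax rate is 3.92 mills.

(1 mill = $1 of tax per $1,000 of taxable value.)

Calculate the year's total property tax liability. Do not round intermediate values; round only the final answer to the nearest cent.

$742.26

Assessed value = $652,940 × 0.29 = $189,352.6
Tax = $189,352.6 × 0.00392 = $742.262192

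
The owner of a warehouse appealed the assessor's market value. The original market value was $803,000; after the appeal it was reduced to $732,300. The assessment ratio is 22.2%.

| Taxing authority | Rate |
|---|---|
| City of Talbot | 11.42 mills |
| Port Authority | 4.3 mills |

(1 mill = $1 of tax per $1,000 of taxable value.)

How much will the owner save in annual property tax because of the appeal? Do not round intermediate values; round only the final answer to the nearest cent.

$246.73

Old assessed value = $803,000 × 0.222 = $178,266
New assessed value = $732,300 × 0.222 = $162,570.6
Combined rate = 0.01142 + 0.0043 = 0.01572
Old tax = $178,266 × 0.01572 = $2,802.34152
New tax = $162,570.6 × 0.01572 = $2,555.609832
Reduction = $2,802.34152 − $2,555.609832 = $246.731688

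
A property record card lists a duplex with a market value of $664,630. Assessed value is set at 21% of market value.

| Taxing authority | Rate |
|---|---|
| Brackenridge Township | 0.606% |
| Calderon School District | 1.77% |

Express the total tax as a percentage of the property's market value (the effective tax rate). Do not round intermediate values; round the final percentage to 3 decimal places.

Assessed value = $664,630 × 0.21 = $139,572.3
Brackenridge Township: $139,572.3 × 0.00606 = $845.808138
Calderon School District: $139,572.3 × 0.0177 = $2,470.42971
Total tax = $3,316.237848
Effective rate = $3,316.237848 ÷ $664,630 = 0.499% of market value

0.499%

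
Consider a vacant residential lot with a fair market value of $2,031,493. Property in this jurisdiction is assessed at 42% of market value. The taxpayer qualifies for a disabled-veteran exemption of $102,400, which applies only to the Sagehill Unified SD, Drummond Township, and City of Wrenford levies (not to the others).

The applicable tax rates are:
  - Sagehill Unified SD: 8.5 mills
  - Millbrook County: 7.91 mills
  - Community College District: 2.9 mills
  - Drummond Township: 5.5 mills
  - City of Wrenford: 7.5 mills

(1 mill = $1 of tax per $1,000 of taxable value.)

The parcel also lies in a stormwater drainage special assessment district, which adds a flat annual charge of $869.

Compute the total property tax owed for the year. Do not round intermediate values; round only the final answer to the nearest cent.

$26,235.17

Assessed value = $2,031,493 × 0.42 = $853,227.06
Sagehill Unified SD: ($853,227.06 − $102,400) × 0.0085 = $750,827.06 × 0.0085 = $6,382.03001
Millbrook County: $853,227.06 × 0.00791 = $6,749.0260446
Community College District: $853,227.06 × 0.0029 = $2,474.358474
Drummond Township: ($853,227.06 − $102,400) × 0.0055 = $750,827.06 × 0.0055 = $4,129.54883
City of Wrenford: ($853,227.06 − $102,400) × 0.0075 = $750,827.06 × 0.0075 = $5,631.20295
Levies subtotal = $25,366.1663086
Total = $25,366.1663086 + $869 = $26,235.1663086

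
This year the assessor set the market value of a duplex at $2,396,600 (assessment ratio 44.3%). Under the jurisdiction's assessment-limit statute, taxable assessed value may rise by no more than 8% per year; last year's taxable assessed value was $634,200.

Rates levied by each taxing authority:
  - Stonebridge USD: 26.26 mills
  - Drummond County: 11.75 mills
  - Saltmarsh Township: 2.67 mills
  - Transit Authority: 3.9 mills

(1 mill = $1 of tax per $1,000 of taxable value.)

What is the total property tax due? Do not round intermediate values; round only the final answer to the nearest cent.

$30,534.45

Uncapped assessed value = $2,396,600 × 0.443 = $1,061,693.8
Cap limit = $634,200 × 1.08 = $684,936
Taxable assessed value = min($1,061,693.8, $684,936) = $684,936 (cap binds)
Stonebridge USD: $684,936 × 0.02626 = $17,986.41936
Drummond County: $684,936 × 0.01175 = $8,047.998
Saltmarsh Township: $684,936 × 0.00267 = $1,828.77912
Transit Authority: $684,936 × 0.0039 = $2,671.2504
Total = $30,534.44688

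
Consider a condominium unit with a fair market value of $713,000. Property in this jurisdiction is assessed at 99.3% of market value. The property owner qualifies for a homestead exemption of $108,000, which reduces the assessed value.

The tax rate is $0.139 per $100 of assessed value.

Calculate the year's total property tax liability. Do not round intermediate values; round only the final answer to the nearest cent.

Assessed value = $713,000 × 0.993 = $708,009
Taxable value = $708,009 − $108,000 = $600,009
Tax = $600,009 × 0.00139 = $834.01251

$834.01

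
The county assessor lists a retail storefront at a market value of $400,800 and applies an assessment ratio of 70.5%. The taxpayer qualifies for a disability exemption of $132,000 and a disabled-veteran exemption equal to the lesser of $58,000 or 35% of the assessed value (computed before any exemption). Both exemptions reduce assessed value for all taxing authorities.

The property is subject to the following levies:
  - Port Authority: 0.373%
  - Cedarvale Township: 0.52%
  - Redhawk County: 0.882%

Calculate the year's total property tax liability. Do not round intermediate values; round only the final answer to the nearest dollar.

$1,643

Assessed value = $400,800 × 0.705 = $282,564
Disabled-veteran exemption = min($58,000, 35% × $282,564) = min($58,000, $98,897.4) = $58,000 (dollar cap binds)
Taxable value = $282,564 − $132,000 − $58,000 = $92,564
Port Authority: $92,564 × 0.00373 = $345.26372
Cedarvale Township: $92,564 × 0.0052 = $481.3328
Redhawk County: $92,564 × 0.00882 = $816.41448
Total = $1,643.011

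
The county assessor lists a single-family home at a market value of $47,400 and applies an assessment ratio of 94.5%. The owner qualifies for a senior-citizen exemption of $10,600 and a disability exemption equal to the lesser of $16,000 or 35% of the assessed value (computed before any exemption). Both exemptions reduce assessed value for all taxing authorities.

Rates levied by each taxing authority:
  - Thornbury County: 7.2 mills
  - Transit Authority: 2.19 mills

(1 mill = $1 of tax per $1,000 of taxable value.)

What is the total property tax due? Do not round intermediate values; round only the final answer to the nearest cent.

$173.86

Assessed value = $47,400 × 0.945 = $44,793
Disability exemption = min($16,000, 35% × $44,793) = min($16,000, $15,677.55) = $15,677.55 (percentage binds)
Taxable value = $44,793 − $10,600 − $15,677.55 = $18,515.45
Thornbury County: $18,515.45 × 0.0072 = $133.31124
Transit Authority: $18,515.45 × 0.00219 = $40.5488355
Total = $173.8600755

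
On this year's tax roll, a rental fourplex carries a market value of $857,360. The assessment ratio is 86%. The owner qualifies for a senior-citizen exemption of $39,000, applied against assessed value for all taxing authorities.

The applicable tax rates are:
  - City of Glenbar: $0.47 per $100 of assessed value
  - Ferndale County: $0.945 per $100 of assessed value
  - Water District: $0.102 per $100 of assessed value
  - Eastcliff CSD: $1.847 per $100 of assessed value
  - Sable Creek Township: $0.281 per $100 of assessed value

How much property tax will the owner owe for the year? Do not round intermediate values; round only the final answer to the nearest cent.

Assessed value = $857,360 × 0.86 = $737,329.6
Taxable value = $737,329.6 − $39,000 = $698,329.6
City of Glenbar: $698,329.6 × 0.0047 = $3,282.14912
Ferndale County: $698,329.6 × 0.00945 = $6,599.21472
Water District: $698,329.6 × 0.00102 = $712.296192
Eastcliff CSD: $698,329.6 × 0.01847 = $12,898.147712
Sable Creek Township: $698,329.6 × 0.00281 = $1,962.306176
Total = $3,282.14912 + $6,599.21472 + $712.296192 + $12,898.147712 + $1,962.306176 = $25,454.11392

$25,454.11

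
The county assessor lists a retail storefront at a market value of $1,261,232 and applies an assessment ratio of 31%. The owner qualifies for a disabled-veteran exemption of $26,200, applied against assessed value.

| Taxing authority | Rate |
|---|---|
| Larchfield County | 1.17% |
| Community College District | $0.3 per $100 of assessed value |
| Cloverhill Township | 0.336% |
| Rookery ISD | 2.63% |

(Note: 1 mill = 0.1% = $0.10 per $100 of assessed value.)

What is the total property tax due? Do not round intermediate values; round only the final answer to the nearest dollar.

Assessed value = $1,261,232 × 0.31 = $390,981.92
Taxable value = $390,981.92 − $26,200 = $364,781.92
Larchfield County: $364,781.92 × 0.0117 = $4,267.948464
Community College District: $364,781.92 × 0.003 = $1,094.34576
Cloverhill Township: $364,781.92 × 0.00336 = $1,225.6672512
Rookery ISD: $364,781.92 × 0.0263 = $9,593.764496
Total = $16,181.7259712

$16,182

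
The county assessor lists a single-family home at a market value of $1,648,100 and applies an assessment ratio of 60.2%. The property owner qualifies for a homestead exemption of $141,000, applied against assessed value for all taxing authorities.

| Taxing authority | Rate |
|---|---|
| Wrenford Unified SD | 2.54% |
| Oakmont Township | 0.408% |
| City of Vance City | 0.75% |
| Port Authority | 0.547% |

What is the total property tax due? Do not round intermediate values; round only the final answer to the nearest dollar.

Assessed value = $1,648,100 × 0.602 = $992,156.2
Taxable value = $992,156.2 − $141,000 = $851,156.2
Wrenford Unified SD: $851,156.2 × 0.0254 = $21,619.36748
Oakmont Township: $851,156.2 × 0.00408 = $3,472.717296
City of Vance City: $851,156.2 × 0.0075 = $6,383.6715
Port Authority: $851,156.2 × 0.00547 = $4,655.824414
Total = $21,619.36748 + $3,472.717296 + $6,383.6715 + $4,655.824414 = $36,131.58069

$36,132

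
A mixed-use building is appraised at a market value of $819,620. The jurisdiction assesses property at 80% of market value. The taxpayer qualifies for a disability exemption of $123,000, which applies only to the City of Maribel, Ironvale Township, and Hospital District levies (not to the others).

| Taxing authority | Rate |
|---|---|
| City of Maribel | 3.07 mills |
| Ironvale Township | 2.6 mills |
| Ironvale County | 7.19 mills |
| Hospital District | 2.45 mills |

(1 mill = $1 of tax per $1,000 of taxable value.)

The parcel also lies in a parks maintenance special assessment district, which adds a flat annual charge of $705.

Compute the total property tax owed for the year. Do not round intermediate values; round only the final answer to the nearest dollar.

$9,745

Assessed value = $819,620 × 0.8 = $655,696
City of Maribel: ($655,696 − $123,000) × 0.00307 = $532,696 × 0.00307 = $1,635.37672
Ironvale Township: ($655,696 − $123,000) × 0.0026 = $532,696 × 0.0026 = $1,385.0096
Ironvale County: $655,696 × 0.00719 = $4,714.45424
Hospital District: ($655,696 − $123,000) × 0.00245 = $532,696 × 0.00245 = $1,305.1052
Levies subtotal = $9,039.94576
Total = $9,039.94576 + $705 = $9,744.94576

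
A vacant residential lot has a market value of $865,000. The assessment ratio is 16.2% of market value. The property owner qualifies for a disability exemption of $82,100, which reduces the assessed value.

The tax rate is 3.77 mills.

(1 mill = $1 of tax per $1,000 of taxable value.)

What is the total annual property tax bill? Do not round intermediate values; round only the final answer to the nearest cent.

$218.77

Assessed value = $865,000 × 0.162 = $140,130
Taxable value = $140,130 − $82,100 = $58,030
Tax = $58,030 × 0.00377 = $218.7731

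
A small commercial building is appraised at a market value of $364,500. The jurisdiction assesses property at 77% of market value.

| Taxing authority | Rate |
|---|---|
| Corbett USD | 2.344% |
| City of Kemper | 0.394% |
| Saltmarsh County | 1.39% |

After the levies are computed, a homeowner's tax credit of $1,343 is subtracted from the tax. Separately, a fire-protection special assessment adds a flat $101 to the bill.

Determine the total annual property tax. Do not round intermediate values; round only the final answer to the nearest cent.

Assessed value = $364,500 × 0.77 = $280,665
Corbett USD: $280,665 × 0.02344 = $6,578.7876
City of Kemper: $280,665 × 0.00394 = $1,105.8201
Saltmarsh County: $280,665 × 0.0139 = $3,901.2435
Levies subtotal = $11,585.8512
After credit = $11,585.8512 − $1,343 = $10,242.8512
Total = $10,242.8512 + $101 = $10,343.8512

$10,343.85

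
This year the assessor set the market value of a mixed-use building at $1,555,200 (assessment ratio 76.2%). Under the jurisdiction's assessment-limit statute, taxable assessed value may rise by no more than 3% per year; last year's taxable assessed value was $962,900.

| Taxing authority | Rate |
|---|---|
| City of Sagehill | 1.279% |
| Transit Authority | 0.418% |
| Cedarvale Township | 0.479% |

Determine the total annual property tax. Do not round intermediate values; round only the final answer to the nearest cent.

Uncapped assessed value = $1,555,200 × 0.762 = $1,185,062.4
Cap limit = $962,900 × 1.03 = $991,787
Taxable assessed value = min($1,185,062.4, $991,787) = $991,787 (cap binds)
City of Sagehill: $991,787 × 0.01279 = $12,684.95573
Transit Authority: $991,787 × 0.00418 = $4,145.66966
Cedarvale Township: $991,787 × 0.00479 = $4,750.65973
Total = $21,581.28512

$21,581.29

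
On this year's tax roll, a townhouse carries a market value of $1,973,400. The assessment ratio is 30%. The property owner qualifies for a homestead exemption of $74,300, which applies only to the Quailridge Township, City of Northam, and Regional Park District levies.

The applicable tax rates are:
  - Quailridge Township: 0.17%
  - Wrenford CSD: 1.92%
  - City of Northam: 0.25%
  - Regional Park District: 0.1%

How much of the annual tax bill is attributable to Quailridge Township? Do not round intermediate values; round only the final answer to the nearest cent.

Assessed value = $1,973,400 × 0.3 = $592,020
Quailridge Township taxable value = $592,020 − $74,300 = $517,720
Quailridge Township levy = $517,720 × 0.0017 = $880.124

$880.12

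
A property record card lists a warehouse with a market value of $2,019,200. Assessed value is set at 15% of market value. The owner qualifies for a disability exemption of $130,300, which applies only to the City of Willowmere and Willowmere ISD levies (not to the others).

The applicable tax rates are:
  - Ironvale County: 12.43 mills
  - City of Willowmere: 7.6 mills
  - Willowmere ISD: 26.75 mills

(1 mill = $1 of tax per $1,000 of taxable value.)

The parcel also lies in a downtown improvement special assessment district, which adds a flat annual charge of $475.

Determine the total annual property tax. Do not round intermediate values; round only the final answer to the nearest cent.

$10,167.92

Assessed value = $2,019,200 × 0.15 = $302,880
Ironvale County: $302,880 × 0.01243 = $3,764.7984
City of Willowmere: ($302,880 − $130,300) × 0.0076 = $172,580 × 0.0076 = $1,311.608
Willowmere ISD: ($302,880 − $130,300) × 0.02675 = $172,580 × 0.02675 = $4,616.515
Levies subtotal = $9,692.9214
Total = $9,692.9214 + $475 = $10,167.9214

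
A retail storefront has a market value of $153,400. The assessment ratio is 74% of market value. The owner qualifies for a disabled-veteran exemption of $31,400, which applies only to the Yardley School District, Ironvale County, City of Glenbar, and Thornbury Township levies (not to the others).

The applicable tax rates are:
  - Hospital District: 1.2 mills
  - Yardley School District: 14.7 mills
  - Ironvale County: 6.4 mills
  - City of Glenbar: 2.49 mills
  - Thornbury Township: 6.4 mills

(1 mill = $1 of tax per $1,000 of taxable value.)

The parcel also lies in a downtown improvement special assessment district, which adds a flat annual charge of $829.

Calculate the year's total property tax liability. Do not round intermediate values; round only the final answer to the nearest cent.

$3,427.88

Assessed value = $153,400 × 0.74 = $113,516
Hospital District: $113,516 × 0.0012 = $136.2192
Yardley School District: ($113,516 − $31,400) × 0.0147 = $82,116 × 0.0147 = $1,207.1052
Ironvale County: ($113,516 − $31,400) × 0.0064 = $82,116 × 0.0064 = $525.5424
City of Glenbar: ($113,516 − $31,400) × 0.00249 = $82,116 × 0.00249 = $204.46884
Thornbury Township: ($113,516 − $31,400) × 0.0064 = $82,116 × 0.0064 = $525.5424
Levies subtotal = $2,598.87804
Total = $2,598.87804 + $829 = $3,427.87804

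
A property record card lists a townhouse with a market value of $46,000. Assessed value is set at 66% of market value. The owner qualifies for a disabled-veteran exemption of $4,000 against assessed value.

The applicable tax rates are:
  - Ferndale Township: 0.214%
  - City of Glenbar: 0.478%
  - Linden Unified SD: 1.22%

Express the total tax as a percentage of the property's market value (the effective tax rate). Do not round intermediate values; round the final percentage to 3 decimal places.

Assessed value = $46,000 × 0.66 = $30,360
Taxable value = $30,360 − $4,000 = $26,360
Ferndale Township: $26,360 × 0.00214 = $56.4104
City of Glenbar: $26,360 × 0.00478 = $126.0008
Linden Unified SD: $26,360 × 0.0122 = $321.592
Total tax = $504.0032
Effective rate = $504.0032 ÷ $46,000 = 1.096% of market value

1.096%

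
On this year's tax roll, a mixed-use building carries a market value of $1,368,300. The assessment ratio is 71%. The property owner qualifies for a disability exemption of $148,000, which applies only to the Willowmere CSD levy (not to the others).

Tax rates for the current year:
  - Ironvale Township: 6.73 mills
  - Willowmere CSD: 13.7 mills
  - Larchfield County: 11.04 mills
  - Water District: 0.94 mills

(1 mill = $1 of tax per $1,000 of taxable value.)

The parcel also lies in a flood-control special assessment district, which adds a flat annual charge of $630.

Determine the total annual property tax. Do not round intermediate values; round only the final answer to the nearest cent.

Assessed value = $1,368,300 × 0.71 = $971,493
Ironvale Township: $971,493 × 0.00673 = $6,538.14789
Willowmere CSD: ($971,493 − $148,000) × 0.0137 = $823,493 × 0.0137 = $11,281.8541
Larchfield County: $971,493 × 0.01104 = $10,725.28272
Water District: $971,493 × 0.00094 = $913.20342
Levies subtotal = $29,458.48813
Total = $29,458.48813 + $630 = $30,088.48813

$30,088.49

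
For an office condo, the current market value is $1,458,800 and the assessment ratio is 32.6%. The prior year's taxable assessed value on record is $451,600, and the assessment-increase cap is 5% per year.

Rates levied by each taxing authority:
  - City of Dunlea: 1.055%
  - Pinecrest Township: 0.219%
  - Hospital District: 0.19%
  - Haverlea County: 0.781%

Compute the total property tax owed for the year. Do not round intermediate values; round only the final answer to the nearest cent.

Uncapped assessed value = $1,458,800 × 0.326 = $475,568.8
Cap limit = $451,600 × 1.05 = $474,180
Taxable assessed value = min($475,568.8, $474,180) = $474,180 (cap binds)
City of Dunlea: $474,180 × 0.01055 = $5,002.599
Pinecrest Township: $474,180 × 0.00219 = $1,038.4542
Hospital District: $474,180 × 0.0019 = $900.942
Haverlea County: $474,180 × 0.00781 = $3,703.3458
Total = $10,645.341

$10,645.34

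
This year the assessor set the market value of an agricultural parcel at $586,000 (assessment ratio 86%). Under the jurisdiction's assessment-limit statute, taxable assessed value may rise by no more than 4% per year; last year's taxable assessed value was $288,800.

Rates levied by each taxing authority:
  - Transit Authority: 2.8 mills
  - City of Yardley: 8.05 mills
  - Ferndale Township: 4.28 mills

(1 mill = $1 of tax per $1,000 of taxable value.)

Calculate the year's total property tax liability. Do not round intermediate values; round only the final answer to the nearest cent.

$4,544.33

Uncapped assessed value = $586,000 × 0.86 = $503,960
Cap limit = $288,800 × 1.04 = $300,352
Taxable assessed value = min($503,960, $300,352) = $300,352 (cap binds)
Transit Authority: $300,352 × 0.0028 = $840.9856
City of Yardley: $300,352 × 0.00805 = $2,417.8336
Ferndale Township: $300,352 × 0.00428 = $1,285.50656
Total = $4,544.32576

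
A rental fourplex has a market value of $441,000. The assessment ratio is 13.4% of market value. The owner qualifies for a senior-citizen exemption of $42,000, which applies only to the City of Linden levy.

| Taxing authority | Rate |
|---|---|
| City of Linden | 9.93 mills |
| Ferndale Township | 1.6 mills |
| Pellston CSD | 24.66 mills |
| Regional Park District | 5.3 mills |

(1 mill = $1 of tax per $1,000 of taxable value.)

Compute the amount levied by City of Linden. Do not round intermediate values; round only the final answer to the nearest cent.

Assessed value = $441,000 × 0.134 = $59,094
City of Linden taxable value = $59,094 − $42,000 = $17,094
City of Linden levy = $17,094 × 0.00993 = $169.74342

$169.74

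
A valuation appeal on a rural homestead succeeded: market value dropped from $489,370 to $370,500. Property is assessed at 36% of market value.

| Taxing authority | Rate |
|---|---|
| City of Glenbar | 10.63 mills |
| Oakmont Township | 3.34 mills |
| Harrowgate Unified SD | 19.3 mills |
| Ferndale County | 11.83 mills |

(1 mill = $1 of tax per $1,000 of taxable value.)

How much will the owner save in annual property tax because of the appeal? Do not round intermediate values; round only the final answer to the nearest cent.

$1,929.97

Old assessed value = $489,370 × 0.36 = $176,173.2
New assessed value = $370,500 × 0.36 = $133,380
Combined rate = 0.01063 + 0.00334 + 0.0193 + 0.01183 = 0.0451
Old tax = $176,173.2 × 0.0451 = $7,945.41132
New tax = $133,380 × 0.0451 = $6,015.438
Reduction = $7,945.41132 − $6,015.438 = $1,929.97332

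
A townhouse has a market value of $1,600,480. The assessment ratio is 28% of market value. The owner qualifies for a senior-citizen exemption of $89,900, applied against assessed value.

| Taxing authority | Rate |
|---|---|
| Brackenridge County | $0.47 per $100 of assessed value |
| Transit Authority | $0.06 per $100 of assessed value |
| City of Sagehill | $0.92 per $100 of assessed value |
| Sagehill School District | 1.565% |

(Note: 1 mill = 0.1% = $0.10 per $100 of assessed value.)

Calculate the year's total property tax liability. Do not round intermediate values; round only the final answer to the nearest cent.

Assessed value = $1,600,480 × 0.28 = $448,134.4
Taxable value = $448,134.4 − $89,900 = $358,234.4
Brackenridge County: $358,234.4 × 0.0047 = $1,683.70168
Transit Authority: $358,234.4 × 0.0006 = $214.94064
City of Sagehill: $358,234.4 × 0.0092 = $3,295.75648
Sagehill School District: $358,234.4 × 0.01565 = $5,606.36836
Total = $10,800.76716

$10,800.77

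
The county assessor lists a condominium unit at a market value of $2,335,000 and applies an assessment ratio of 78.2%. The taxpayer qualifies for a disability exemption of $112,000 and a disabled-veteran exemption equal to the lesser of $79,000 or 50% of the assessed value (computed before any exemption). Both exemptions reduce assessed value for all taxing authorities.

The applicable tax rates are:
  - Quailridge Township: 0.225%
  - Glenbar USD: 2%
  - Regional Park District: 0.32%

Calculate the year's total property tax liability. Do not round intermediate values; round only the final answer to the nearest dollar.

$41,610

Assessed value = $2,335,000 × 0.782 = $1,825,970
Disabled-veteran exemption = min($79,000, 50% × $1,825,970) = min($79,000, $912,985) = $79,000 (dollar cap binds)
Taxable value = $1,825,970 − $112,000 − $79,000 = $1,634,970
Quailridge Township: $1,634,970 × 0.00225 = $3,678.6825
Glenbar USD: $1,634,970 × 0.02 = $32,699.4
Regional Park District: $1,634,970 × 0.0032 = $5,231.904
Total = $41,609.9865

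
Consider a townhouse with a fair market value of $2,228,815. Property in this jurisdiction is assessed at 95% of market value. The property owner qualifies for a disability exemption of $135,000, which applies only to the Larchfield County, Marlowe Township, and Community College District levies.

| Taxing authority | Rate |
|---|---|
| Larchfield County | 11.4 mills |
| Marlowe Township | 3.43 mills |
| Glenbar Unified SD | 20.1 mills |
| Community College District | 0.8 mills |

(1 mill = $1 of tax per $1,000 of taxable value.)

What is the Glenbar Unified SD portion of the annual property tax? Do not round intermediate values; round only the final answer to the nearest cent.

Assessed value = $2,228,815 × 0.95 = $2,117,374.25
Glenbar Unified SD taxable value = $2,117,374.25 (exemption does not apply)
Glenbar Unified SD levy = $2,117,374.25 × 0.0201 = $42,559.222425

$42,559.22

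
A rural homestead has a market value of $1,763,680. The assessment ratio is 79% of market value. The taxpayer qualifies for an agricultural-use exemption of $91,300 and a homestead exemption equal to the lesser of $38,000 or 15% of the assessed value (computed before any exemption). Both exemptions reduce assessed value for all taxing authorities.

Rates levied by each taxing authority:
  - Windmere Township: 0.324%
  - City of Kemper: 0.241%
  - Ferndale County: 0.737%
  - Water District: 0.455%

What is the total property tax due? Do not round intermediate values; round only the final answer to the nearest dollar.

$22,209

Assessed value = $1,763,680 × 0.79 = $1,393,307.2
Homestead exemption = min($38,000, 15% × $1,393,307.2) = min($38,000, $208,996.08) = $38,000 (dollar cap binds)
Taxable value = $1,393,307.2 − $91,300 − $38,000 = $1,264,007.2
Windmere Township: $1,264,007.2 × 0.00324 = $4,095.383328
City of Kemper: $1,264,007.2 × 0.00241 = $3,046.257352
Ferndale County: $1,264,007.2 × 0.00737 = $9,315.733064
Water District: $1,264,007.2 × 0.00455 = $5,751.23276
Total = $22,208.606504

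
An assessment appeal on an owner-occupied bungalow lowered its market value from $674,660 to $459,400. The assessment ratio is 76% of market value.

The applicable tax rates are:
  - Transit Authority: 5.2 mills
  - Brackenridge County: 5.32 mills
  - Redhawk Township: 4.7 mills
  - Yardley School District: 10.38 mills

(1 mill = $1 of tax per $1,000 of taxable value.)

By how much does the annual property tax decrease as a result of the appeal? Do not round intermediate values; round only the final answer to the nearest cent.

$4,188.10

Old assessed value = $674,660 × 0.76 = $512,741.6
New assessed value = $459,400 × 0.76 = $349,144
Combined rate = 0.0052 + 0.00532 + 0.0047 + 0.01038 = 0.0256
Old tax = $512,741.6 × 0.0256 = $13,126.18496
New tax = $349,144 × 0.0256 = $8,938.0864
Reduction = $13,126.18496 − $8,938.0864 = $4,188.09856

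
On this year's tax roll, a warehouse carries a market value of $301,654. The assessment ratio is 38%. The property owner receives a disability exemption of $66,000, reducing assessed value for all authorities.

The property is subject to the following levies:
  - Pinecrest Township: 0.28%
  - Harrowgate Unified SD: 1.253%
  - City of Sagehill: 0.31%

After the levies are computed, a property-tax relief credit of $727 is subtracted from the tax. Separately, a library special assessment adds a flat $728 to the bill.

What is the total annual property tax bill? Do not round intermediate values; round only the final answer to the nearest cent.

Assessed value = $301,654 × 0.38 = $114,628.52
Taxable value = $114,628.52 − $66,000 = $48,628.52
Pinecrest Township: $48,628.52 × 0.0028 = $136.159856
Harrowgate Unified SD: $48,628.52 × 0.01253 = $609.3153556
City of Sagehill: $48,628.52 × 0.0031 = $150.748412
Levies subtotal = $896.2236236
After credit = $896.2236236 − $727 = $169.2236236
Total = $169.2236236 + $728 = $897.2236236

$897.22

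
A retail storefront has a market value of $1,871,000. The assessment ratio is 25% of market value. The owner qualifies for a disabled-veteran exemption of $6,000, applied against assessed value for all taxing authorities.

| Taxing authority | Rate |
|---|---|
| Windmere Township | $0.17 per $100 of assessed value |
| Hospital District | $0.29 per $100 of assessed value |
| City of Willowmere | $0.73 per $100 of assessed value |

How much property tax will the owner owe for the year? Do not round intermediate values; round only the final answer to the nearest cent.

$5,494.83

Assessed value = $1,871,000 × 0.25 = $467,750
Taxable value = $467,750 − $6,000 = $461,750
Windmere Township: $461,750 × 0.0017 = $784.975
Hospital District: $461,750 × 0.0029 = $1,339.075
City of Willowmere: $461,750 × 0.0073 = $3,370.775
Total = $784.975 + $1,339.075 + $3,370.775 = $5,494.825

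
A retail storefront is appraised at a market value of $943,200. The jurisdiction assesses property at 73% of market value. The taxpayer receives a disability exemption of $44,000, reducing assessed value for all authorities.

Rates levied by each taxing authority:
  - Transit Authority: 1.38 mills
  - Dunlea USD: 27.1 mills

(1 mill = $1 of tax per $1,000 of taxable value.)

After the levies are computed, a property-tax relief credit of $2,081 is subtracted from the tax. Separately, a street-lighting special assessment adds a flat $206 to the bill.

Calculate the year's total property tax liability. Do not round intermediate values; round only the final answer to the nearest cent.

Assessed value = $943,200 × 0.73 = $688,536
Taxable value = $688,536 − $44,000 = $644,536
Transit Authority: $644,536 × 0.00138 = $889.45968
Dunlea USD: $644,536 × 0.0271 = $17,466.9256
Levies subtotal = $18,356.38528
After credit = $18,356.38528 − $2,081 = $16,275.38528
Total = $16,275.38528 + $206 = $16,481.38528

$16,481.39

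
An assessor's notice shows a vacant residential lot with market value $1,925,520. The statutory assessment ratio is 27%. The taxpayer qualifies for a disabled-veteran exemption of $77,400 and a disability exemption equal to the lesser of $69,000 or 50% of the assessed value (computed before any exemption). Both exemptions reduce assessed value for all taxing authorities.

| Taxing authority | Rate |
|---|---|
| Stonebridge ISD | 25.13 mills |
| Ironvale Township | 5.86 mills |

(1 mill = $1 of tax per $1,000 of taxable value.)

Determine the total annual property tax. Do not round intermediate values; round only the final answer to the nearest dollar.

Assessed value = $1,925,520 × 0.27 = $519,890.4
Disability exemption = min($69,000, 50% × $519,890.4) = min($69,000, $259,945.2) = $69,000 (dollar cap binds)
Taxable value = $519,890.4 − $77,400 − $69,000 = $373,490.4
Stonebridge ISD: $373,490.4 × 0.02513 = $9,385.813752
Ironvale Township: $373,490.4 × 0.00586 = $2,188.653744
Total = $11,574.467496

$11,574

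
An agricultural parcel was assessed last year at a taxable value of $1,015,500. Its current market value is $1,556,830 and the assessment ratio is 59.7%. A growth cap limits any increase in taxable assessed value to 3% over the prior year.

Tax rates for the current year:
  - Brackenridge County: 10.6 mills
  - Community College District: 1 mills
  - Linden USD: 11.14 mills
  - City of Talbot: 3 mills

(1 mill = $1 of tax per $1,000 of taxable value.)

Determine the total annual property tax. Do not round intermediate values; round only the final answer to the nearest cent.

$23,923.46

Uncapped assessed value = $1,556,830 × 0.597 = $929,427.51
Cap limit = $1,015,500 × 1.03 = $1,045,965
Taxable assessed value = min($929,427.51, $1,045,965) = $929,427.51 (cap does not bind)
Brackenridge County: $929,427.51 × 0.0106 = $9,851.931606
Community College District: $929,427.51 × 0.001 = $929.42751
Linden USD: $929,427.51 × 0.01114 = $10,353.8224614
City of Talbot: $929,427.51 × 0.003 = $2,788.28253
Total = $23,923.4641074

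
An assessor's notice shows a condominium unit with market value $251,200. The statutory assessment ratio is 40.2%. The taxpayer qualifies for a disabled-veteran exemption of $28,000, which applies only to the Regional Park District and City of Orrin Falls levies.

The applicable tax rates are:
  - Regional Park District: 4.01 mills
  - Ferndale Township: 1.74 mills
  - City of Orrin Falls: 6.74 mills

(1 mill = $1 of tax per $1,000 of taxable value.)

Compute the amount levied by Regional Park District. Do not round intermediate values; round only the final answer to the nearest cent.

Assessed value = $251,200 × 0.402 = $100,982.4
Regional Park District taxable value = $100,982.4 − $28,000 = $72,982.4
Regional Park District levy = $72,982.4 × 0.00401 = $292.659424

$292.66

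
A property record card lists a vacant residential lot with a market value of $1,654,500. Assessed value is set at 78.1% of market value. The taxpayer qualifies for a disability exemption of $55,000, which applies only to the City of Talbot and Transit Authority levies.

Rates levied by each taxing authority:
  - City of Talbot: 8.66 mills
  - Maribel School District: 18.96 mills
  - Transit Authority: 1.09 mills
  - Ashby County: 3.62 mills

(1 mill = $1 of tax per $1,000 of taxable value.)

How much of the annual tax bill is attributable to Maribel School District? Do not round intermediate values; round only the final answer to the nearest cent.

$24,499.44

Assessed value = $1,654,500 × 0.781 = $1,292,164.5
Maribel School District taxable value = $1,292,164.5 (exemption does not apply)
Maribel School District levy = $1,292,164.5 × 0.01896 = $24,499.43892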